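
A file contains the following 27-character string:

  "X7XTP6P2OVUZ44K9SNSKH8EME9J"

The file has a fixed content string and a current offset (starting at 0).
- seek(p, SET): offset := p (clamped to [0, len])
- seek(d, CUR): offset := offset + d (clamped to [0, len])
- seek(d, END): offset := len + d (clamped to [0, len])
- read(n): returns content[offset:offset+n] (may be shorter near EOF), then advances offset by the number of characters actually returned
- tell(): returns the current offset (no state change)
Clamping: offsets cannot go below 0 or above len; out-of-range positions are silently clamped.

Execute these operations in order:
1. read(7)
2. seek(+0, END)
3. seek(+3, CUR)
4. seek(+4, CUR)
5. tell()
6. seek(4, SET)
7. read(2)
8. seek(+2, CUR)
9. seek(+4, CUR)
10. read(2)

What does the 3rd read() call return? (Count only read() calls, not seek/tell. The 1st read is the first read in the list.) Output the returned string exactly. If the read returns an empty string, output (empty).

After 1 (read(7)): returned 'X7XTP6P', offset=7
After 2 (seek(+0, END)): offset=27
After 3 (seek(+3, CUR)): offset=27
After 4 (seek(+4, CUR)): offset=27
After 5 (tell()): offset=27
After 6 (seek(4, SET)): offset=4
After 7 (read(2)): returned 'P6', offset=6
After 8 (seek(+2, CUR)): offset=8
After 9 (seek(+4, CUR)): offset=12
After 10 (read(2)): returned '44', offset=14

Answer: 44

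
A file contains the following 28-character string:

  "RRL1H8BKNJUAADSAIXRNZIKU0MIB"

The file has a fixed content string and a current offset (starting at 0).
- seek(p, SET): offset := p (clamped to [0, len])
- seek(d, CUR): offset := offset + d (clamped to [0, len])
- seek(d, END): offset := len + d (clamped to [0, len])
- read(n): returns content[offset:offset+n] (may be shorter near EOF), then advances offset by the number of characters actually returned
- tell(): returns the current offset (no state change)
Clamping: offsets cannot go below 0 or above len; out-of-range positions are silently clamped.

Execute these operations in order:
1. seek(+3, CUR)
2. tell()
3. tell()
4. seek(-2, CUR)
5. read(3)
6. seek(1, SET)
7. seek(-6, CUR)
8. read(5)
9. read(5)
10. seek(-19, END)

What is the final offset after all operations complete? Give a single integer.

Answer: 9

Derivation:
After 1 (seek(+3, CUR)): offset=3
After 2 (tell()): offset=3
After 3 (tell()): offset=3
After 4 (seek(-2, CUR)): offset=1
After 5 (read(3)): returned 'RL1', offset=4
After 6 (seek(1, SET)): offset=1
After 7 (seek(-6, CUR)): offset=0
After 8 (read(5)): returned 'RRL1H', offset=5
After 9 (read(5)): returned '8BKNJ', offset=10
After 10 (seek(-19, END)): offset=9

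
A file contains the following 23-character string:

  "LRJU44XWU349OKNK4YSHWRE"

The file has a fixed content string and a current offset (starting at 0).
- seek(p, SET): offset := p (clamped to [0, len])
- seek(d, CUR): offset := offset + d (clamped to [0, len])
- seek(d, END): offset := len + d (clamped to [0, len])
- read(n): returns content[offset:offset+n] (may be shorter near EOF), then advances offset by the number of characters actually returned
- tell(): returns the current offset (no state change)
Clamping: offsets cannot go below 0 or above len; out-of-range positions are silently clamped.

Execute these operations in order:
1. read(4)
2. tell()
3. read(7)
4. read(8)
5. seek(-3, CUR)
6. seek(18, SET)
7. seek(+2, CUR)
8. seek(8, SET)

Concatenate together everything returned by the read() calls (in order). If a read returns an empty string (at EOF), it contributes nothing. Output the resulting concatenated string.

Answer: LRJU44XWU349OKNK4YS

Derivation:
After 1 (read(4)): returned 'LRJU', offset=4
After 2 (tell()): offset=4
After 3 (read(7)): returned '44XWU34', offset=11
After 4 (read(8)): returned '9OKNK4YS', offset=19
After 5 (seek(-3, CUR)): offset=16
After 6 (seek(18, SET)): offset=18
After 7 (seek(+2, CUR)): offset=20
After 8 (seek(8, SET)): offset=8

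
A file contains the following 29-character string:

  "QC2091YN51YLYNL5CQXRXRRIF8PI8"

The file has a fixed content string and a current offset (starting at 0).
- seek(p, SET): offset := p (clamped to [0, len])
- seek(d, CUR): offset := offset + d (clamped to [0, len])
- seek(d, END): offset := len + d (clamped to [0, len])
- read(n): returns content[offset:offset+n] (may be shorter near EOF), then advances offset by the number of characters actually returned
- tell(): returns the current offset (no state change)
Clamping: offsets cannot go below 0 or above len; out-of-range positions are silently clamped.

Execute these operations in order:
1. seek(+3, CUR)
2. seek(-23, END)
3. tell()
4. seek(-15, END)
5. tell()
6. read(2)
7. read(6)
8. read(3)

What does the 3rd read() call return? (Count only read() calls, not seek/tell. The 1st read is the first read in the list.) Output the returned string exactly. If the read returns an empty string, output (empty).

After 1 (seek(+3, CUR)): offset=3
After 2 (seek(-23, END)): offset=6
After 3 (tell()): offset=6
After 4 (seek(-15, END)): offset=14
After 5 (tell()): offset=14
After 6 (read(2)): returned 'L5', offset=16
After 7 (read(6)): returned 'CQXRXR', offset=22
After 8 (read(3)): returned 'RIF', offset=25

Answer: RIF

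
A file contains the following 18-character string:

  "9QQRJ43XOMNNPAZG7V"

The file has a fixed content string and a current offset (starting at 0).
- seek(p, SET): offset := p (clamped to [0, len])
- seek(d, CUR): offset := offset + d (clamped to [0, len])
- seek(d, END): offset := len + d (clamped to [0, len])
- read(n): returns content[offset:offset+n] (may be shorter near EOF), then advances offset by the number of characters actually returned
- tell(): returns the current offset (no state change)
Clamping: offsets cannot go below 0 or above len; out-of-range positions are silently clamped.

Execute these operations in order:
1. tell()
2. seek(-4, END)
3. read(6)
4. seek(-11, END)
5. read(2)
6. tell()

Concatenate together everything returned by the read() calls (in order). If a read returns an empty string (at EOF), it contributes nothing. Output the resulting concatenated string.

Answer: ZG7VXO

Derivation:
After 1 (tell()): offset=0
After 2 (seek(-4, END)): offset=14
After 3 (read(6)): returned 'ZG7V', offset=18
After 4 (seek(-11, END)): offset=7
After 5 (read(2)): returned 'XO', offset=9
After 6 (tell()): offset=9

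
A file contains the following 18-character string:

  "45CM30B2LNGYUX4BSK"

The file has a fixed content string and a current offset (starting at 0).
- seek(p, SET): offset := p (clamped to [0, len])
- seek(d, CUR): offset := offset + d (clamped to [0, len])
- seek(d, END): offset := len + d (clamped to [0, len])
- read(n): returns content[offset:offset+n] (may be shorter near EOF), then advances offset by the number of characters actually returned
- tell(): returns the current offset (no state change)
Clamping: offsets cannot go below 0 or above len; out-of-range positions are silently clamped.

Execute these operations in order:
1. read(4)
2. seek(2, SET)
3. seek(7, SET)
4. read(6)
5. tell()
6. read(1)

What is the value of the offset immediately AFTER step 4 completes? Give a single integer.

Answer: 13

Derivation:
After 1 (read(4)): returned '45CM', offset=4
After 2 (seek(2, SET)): offset=2
After 3 (seek(7, SET)): offset=7
After 4 (read(6)): returned '2LNGYU', offset=13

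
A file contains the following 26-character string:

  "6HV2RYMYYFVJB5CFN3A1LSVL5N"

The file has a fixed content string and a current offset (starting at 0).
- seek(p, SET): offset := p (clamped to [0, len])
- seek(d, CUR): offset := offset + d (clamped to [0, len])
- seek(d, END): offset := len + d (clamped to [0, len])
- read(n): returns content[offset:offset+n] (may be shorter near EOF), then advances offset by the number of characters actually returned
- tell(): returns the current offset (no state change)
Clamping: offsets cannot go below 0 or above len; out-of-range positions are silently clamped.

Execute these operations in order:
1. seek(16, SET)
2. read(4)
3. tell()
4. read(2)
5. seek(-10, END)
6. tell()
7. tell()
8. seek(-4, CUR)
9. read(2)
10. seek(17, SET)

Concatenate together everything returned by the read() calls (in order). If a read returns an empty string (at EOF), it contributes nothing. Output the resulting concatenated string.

Answer: N3A1LSB5

Derivation:
After 1 (seek(16, SET)): offset=16
After 2 (read(4)): returned 'N3A1', offset=20
After 3 (tell()): offset=20
After 4 (read(2)): returned 'LS', offset=22
After 5 (seek(-10, END)): offset=16
After 6 (tell()): offset=16
After 7 (tell()): offset=16
After 8 (seek(-4, CUR)): offset=12
After 9 (read(2)): returned 'B5', offset=14
After 10 (seek(17, SET)): offset=17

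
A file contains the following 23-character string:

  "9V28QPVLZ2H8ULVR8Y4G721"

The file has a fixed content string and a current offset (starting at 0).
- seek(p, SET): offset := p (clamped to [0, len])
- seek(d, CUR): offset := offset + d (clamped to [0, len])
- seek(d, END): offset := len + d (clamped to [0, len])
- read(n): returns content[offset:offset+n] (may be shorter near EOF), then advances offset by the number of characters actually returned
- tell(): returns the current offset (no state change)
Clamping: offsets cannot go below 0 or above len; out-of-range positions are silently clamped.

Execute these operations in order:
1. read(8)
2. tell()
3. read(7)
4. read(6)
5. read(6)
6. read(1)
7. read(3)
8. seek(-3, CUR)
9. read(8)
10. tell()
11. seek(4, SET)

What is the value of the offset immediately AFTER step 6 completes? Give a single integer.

Answer: 23

Derivation:
After 1 (read(8)): returned '9V28QPVL', offset=8
After 2 (tell()): offset=8
After 3 (read(7)): returned 'Z2H8ULV', offset=15
After 4 (read(6)): returned 'R8Y4G7', offset=21
After 5 (read(6)): returned '21', offset=23
After 6 (read(1)): returned '', offset=23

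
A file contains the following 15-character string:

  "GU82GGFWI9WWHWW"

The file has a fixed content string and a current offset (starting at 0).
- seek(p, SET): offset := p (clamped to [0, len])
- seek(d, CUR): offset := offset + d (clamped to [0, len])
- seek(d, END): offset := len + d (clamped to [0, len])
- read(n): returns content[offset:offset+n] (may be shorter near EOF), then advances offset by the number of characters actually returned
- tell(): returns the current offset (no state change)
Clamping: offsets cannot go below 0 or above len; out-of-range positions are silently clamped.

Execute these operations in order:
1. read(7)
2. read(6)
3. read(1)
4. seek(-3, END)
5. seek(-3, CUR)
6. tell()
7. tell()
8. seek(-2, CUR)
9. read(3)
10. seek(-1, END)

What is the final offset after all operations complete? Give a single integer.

Answer: 14

Derivation:
After 1 (read(7)): returned 'GU82GGF', offset=7
After 2 (read(6)): returned 'WI9WWH', offset=13
After 3 (read(1)): returned 'W', offset=14
After 4 (seek(-3, END)): offset=12
After 5 (seek(-3, CUR)): offset=9
After 6 (tell()): offset=9
After 7 (tell()): offset=9
After 8 (seek(-2, CUR)): offset=7
After 9 (read(3)): returned 'WI9', offset=10
After 10 (seek(-1, END)): offset=14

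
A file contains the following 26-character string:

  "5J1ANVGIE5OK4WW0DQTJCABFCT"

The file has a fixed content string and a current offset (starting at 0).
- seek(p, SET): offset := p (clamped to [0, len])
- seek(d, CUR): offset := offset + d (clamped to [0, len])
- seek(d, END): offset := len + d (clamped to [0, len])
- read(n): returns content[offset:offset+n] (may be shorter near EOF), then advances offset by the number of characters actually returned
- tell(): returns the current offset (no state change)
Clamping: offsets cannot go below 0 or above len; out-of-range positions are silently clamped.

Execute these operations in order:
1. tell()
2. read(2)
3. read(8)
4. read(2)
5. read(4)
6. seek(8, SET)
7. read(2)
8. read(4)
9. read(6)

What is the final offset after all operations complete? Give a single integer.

Answer: 20

Derivation:
After 1 (tell()): offset=0
After 2 (read(2)): returned '5J', offset=2
After 3 (read(8)): returned '1ANVGIE5', offset=10
After 4 (read(2)): returned 'OK', offset=12
After 5 (read(4)): returned '4WW0', offset=16
After 6 (seek(8, SET)): offset=8
After 7 (read(2)): returned 'E5', offset=10
After 8 (read(4)): returned 'OK4W', offset=14
After 9 (read(6)): returned 'W0DQTJ', offset=20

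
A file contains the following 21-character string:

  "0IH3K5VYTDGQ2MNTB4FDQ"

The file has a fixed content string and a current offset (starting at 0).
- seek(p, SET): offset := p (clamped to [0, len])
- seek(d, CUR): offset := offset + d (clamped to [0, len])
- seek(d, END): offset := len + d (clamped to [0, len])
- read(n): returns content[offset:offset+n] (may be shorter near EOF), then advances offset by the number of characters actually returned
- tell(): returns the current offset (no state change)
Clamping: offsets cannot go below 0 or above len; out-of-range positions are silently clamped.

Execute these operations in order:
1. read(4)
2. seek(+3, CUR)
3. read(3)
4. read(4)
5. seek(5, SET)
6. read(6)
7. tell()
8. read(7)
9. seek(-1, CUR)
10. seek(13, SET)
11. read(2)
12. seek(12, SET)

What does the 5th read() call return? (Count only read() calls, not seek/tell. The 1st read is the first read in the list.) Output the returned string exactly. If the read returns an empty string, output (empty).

After 1 (read(4)): returned '0IH3', offset=4
After 2 (seek(+3, CUR)): offset=7
After 3 (read(3)): returned 'YTD', offset=10
After 4 (read(4)): returned 'GQ2M', offset=14
After 5 (seek(5, SET)): offset=5
After 6 (read(6)): returned '5VYTDG', offset=11
After 7 (tell()): offset=11
After 8 (read(7)): returned 'Q2MNTB4', offset=18
After 9 (seek(-1, CUR)): offset=17
After 10 (seek(13, SET)): offset=13
After 11 (read(2)): returned 'MN', offset=15
After 12 (seek(12, SET)): offset=12

Answer: Q2MNTB4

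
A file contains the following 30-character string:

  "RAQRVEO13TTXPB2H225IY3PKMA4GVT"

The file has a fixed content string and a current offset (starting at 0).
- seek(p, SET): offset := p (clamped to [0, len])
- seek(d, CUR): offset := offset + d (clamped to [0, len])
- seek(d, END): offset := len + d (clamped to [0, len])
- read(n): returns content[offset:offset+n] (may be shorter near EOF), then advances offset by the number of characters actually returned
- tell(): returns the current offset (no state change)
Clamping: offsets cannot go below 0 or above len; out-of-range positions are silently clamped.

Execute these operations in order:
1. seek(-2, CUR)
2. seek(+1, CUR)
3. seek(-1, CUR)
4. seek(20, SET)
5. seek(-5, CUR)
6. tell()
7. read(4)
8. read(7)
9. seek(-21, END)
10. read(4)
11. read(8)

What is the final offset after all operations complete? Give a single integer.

After 1 (seek(-2, CUR)): offset=0
After 2 (seek(+1, CUR)): offset=1
After 3 (seek(-1, CUR)): offset=0
After 4 (seek(20, SET)): offset=20
After 5 (seek(-5, CUR)): offset=15
After 6 (tell()): offset=15
After 7 (read(4)): returned 'H225', offset=19
After 8 (read(7)): returned 'IY3PKMA', offset=26
After 9 (seek(-21, END)): offset=9
After 10 (read(4)): returned 'TTXP', offset=13
After 11 (read(8)): returned 'B2H225IY', offset=21

Answer: 21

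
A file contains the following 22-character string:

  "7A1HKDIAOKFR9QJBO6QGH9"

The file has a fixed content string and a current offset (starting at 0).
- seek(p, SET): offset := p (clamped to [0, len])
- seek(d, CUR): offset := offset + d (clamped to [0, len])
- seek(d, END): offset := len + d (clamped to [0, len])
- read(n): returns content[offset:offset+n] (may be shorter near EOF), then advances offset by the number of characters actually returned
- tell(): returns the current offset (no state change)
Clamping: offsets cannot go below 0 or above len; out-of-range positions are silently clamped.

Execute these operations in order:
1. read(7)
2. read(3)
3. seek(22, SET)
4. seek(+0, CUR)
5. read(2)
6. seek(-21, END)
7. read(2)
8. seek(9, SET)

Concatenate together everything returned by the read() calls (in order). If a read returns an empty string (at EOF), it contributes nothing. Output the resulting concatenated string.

Answer: 7A1HKDIAOKA1

Derivation:
After 1 (read(7)): returned '7A1HKDI', offset=7
After 2 (read(3)): returned 'AOK', offset=10
After 3 (seek(22, SET)): offset=22
After 4 (seek(+0, CUR)): offset=22
After 5 (read(2)): returned '', offset=22
After 6 (seek(-21, END)): offset=1
After 7 (read(2)): returned 'A1', offset=3
After 8 (seek(9, SET)): offset=9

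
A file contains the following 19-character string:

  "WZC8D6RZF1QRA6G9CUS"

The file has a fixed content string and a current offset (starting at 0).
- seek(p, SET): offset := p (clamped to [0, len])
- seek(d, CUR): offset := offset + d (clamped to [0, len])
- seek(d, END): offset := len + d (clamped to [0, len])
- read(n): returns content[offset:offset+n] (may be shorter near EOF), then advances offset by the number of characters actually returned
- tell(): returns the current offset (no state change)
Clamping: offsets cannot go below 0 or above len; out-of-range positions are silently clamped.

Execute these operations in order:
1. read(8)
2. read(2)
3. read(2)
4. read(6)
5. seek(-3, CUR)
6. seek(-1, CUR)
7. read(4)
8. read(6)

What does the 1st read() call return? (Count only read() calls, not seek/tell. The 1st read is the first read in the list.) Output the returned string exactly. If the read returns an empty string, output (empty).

Answer: WZC8D6RZ

Derivation:
After 1 (read(8)): returned 'WZC8D6RZ', offset=8
After 2 (read(2)): returned 'F1', offset=10
After 3 (read(2)): returned 'QR', offset=12
After 4 (read(6)): returned 'A6G9CU', offset=18
After 5 (seek(-3, CUR)): offset=15
After 6 (seek(-1, CUR)): offset=14
After 7 (read(4)): returned 'G9CU', offset=18
After 8 (read(6)): returned 'S', offset=19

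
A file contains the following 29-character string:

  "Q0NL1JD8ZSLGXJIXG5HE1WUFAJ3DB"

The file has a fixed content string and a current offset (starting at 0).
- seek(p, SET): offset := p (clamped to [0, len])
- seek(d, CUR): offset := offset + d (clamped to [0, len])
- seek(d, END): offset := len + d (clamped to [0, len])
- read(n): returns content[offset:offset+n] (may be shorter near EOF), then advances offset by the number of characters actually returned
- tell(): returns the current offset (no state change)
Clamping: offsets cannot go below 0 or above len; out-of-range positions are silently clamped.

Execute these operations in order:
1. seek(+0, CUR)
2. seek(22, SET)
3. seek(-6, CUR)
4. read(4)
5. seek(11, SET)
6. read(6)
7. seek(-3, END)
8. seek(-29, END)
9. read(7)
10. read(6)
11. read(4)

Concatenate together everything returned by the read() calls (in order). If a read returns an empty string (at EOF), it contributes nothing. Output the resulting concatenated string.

Answer: G5HEGXJIXGQ0NL1JD8ZSLGXJIXG

Derivation:
After 1 (seek(+0, CUR)): offset=0
After 2 (seek(22, SET)): offset=22
After 3 (seek(-6, CUR)): offset=16
After 4 (read(4)): returned 'G5HE', offset=20
After 5 (seek(11, SET)): offset=11
After 6 (read(6)): returned 'GXJIXG', offset=17
After 7 (seek(-3, END)): offset=26
After 8 (seek(-29, END)): offset=0
After 9 (read(7)): returned 'Q0NL1JD', offset=7
After 10 (read(6)): returned '8ZSLGX', offset=13
After 11 (read(4)): returned 'JIXG', offset=17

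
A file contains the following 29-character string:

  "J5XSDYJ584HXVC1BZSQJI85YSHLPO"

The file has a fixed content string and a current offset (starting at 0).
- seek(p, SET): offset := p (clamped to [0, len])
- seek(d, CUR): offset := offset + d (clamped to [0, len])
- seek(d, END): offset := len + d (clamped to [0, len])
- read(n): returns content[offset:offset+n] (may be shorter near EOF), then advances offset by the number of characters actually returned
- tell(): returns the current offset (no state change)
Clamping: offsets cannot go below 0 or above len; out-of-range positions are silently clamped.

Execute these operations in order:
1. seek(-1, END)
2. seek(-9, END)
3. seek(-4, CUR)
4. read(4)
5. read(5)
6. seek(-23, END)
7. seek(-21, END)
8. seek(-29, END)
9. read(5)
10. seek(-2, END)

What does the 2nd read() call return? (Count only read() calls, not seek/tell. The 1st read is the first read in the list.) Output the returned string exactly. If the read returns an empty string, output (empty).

After 1 (seek(-1, END)): offset=28
After 2 (seek(-9, END)): offset=20
After 3 (seek(-4, CUR)): offset=16
After 4 (read(4)): returned 'ZSQJ', offset=20
After 5 (read(5)): returned 'I85YS', offset=25
After 6 (seek(-23, END)): offset=6
After 7 (seek(-21, END)): offset=8
After 8 (seek(-29, END)): offset=0
After 9 (read(5)): returned 'J5XSD', offset=5
After 10 (seek(-2, END)): offset=27

Answer: I85YS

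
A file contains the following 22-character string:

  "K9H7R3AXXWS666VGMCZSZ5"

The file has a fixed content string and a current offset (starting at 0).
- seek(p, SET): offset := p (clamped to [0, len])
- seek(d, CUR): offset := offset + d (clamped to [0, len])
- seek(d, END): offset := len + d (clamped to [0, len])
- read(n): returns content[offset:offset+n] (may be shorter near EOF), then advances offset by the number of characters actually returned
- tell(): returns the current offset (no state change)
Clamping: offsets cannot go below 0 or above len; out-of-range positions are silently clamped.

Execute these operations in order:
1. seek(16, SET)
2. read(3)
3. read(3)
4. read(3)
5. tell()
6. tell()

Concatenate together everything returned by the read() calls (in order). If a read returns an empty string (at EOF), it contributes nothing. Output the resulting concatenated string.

Answer: MCZSZ5

Derivation:
After 1 (seek(16, SET)): offset=16
After 2 (read(3)): returned 'MCZ', offset=19
After 3 (read(3)): returned 'SZ5', offset=22
After 4 (read(3)): returned '', offset=22
After 5 (tell()): offset=22
After 6 (tell()): offset=22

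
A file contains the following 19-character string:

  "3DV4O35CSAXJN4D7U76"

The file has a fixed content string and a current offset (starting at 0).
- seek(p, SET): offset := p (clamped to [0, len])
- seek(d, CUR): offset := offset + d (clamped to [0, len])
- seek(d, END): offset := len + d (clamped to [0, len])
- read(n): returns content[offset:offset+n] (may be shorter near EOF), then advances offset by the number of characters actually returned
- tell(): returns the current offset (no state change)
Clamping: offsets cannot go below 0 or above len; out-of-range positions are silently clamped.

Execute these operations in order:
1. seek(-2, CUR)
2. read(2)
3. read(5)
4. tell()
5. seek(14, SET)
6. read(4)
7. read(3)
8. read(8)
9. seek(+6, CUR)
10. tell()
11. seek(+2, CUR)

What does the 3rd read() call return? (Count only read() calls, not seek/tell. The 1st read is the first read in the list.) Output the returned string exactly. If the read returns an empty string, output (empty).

Answer: D7U7

Derivation:
After 1 (seek(-2, CUR)): offset=0
After 2 (read(2)): returned '3D', offset=2
After 3 (read(5)): returned 'V4O35', offset=7
After 4 (tell()): offset=7
After 5 (seek(14, SET)): offset=14
After 6 (read(4)): returned 'D7U7', offset=18
After 7 (read(3)): returned '6', offset=19
After 8 (read(8)): returned '', offset=19
After 9 (seek(+6, CUR)): offset=19
After 10 (tell()): offset=19
After 11 (seek(+2, CUR)): offset=19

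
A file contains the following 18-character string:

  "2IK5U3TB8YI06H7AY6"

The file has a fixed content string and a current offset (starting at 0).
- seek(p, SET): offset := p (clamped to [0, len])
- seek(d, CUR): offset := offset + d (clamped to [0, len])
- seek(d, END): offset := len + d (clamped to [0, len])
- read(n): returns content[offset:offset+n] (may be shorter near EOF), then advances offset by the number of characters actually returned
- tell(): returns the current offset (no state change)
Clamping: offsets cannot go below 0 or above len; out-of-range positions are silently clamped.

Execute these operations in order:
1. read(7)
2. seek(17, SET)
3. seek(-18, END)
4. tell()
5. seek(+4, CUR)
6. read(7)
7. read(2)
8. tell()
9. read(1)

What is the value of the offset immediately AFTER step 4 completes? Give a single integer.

Answer: 0

Derivation:
After 1 (read(7)): returned '2IK5U3T', offset=7
After 2 (seek(17, SET)): offset=17
After 3 (seek(-18, END)): offset=0
After 4 (tell()): offset=0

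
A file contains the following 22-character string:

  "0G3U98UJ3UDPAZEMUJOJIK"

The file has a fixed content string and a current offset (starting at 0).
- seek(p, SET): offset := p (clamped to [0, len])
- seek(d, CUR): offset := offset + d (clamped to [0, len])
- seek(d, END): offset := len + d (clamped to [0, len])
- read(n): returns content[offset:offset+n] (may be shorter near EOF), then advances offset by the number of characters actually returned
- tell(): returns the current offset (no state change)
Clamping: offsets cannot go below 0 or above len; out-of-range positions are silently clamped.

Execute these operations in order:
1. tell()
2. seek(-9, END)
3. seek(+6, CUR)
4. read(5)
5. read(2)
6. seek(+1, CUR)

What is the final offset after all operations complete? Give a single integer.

Answer: 22

Derivation:
After 1 (tell()): offset=0
After 2 (seek(-9, END)): offset=13
After 3 (seek(+6, CUR)): offset=19
After 4 (read(5)): returned 'JIK', offset=22
After 5 (read(2)): returned '', offset=22
After 6 (seek(+1, CUR)): offset=22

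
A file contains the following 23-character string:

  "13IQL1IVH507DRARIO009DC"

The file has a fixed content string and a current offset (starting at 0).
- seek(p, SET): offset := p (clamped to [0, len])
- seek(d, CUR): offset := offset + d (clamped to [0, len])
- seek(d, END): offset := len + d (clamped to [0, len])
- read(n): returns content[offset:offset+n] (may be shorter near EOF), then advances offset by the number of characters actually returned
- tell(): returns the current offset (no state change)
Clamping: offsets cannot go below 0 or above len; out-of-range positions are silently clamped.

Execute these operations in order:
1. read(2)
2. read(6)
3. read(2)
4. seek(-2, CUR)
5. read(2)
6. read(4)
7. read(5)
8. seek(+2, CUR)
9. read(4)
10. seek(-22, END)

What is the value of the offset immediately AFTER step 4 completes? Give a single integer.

After 1 (read(2)): returned '13', offset=2
After 2 (read(6)): returned 'IQL1IV', offset=8
After 3 (read(2)): returned 'H5', offset=10
After 4 (seek(-2, CUR)): offset=8

Answer: 8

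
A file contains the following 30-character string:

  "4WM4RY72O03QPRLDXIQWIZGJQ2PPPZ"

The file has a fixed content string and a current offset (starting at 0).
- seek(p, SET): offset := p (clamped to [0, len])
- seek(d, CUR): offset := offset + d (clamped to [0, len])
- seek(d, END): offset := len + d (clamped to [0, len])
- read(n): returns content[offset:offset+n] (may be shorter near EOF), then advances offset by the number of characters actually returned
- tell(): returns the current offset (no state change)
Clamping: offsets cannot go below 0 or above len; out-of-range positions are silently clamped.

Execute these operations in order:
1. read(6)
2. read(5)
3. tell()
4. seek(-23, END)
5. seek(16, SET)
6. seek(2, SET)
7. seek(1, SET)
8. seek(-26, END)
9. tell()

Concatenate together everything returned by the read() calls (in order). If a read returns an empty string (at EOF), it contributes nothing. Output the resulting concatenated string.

Answer: 4WM4RY72O03

Derivation:
After 1 (read(6)): returned '4WM4RY', offset=6
After 2 (read(5)): returned '72O03', offset=11
After 3 (tell()): offset=11
After 4 (seek(-23, END)): offset=7
After 5 (seek(16, SET)): offset=16
After 6 (seek(2, SET)): offset=2
After 7 (seek(1, SET)): offset=1
After 8 (seek(-26, END)): offset=4
After 9 (tell()): offset=4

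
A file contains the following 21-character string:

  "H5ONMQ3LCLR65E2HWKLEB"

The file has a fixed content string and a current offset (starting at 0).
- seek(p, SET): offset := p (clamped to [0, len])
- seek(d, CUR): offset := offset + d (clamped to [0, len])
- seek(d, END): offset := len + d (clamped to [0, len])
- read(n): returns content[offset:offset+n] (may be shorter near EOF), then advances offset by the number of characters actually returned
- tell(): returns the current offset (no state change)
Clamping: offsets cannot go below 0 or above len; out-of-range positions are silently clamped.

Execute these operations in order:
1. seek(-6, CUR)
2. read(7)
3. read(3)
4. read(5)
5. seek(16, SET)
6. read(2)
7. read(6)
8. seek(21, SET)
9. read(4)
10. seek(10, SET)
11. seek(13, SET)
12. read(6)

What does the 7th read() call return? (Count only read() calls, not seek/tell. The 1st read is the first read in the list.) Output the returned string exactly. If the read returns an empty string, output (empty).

Answer: E2HWKL

Derivation:
After 1 (seek(-6, CUR)): offset=0
After 2 (read(7)): returned 'H5ONMQ3', offset=7
After 3 (read(3)): returned 'LCL', offset=10
After 4 (read(5)): returned 'R65E2', offset=15
After 5 (seek(16, SET)): offset=16
After 6 (read(2)): returned 'WK', offset=18
After 7 (read(6)): returned 'LEB', offset=21
After 8 (seek(21, SET)): offset=21
After 9 (read(4)): returned '', offset=21
After 10 (seek(10, SET)): offset=10
After 11 (seek(13, SET)): offset=13
After 12 (read(6)): returned 'E2HWKL', offset=19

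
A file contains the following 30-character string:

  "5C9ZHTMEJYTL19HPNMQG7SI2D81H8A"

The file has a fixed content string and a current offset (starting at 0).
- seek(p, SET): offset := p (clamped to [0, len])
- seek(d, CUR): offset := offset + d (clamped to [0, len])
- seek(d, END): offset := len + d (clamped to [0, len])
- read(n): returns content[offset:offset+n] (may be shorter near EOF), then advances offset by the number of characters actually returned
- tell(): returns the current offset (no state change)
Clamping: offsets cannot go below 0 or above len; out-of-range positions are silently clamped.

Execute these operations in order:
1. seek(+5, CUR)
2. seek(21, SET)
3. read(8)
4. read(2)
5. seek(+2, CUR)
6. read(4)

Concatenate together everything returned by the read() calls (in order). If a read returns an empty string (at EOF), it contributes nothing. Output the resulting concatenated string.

Answer: SI2D81H8A

Derivation:
After 1 (seek(+5, CUR)): offset=5
After 2 (seek(21, SET)): offset=21
After 3 (read(8)): returned 'SI2D81H8', offset=29
After 4 (read(2)): returned 'A', offset=30
After 5 (seek(+2, CUR)): offset=30
After 6 (read(4)): returned '', offset=30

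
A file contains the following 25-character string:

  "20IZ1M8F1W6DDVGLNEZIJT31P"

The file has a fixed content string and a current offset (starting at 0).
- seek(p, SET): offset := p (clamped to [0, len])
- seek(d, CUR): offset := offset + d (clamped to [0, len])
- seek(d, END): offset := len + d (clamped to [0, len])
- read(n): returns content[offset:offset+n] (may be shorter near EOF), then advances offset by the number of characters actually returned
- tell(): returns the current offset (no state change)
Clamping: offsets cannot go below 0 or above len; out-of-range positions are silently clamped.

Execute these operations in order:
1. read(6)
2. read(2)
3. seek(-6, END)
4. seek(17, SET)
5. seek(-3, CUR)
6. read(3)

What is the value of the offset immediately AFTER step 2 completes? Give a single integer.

Answer: 8

Derivation:
After 1 (read(6)): returned '20IZ1M', offset=6
After 2 (read(2)): returned '8F', offset=8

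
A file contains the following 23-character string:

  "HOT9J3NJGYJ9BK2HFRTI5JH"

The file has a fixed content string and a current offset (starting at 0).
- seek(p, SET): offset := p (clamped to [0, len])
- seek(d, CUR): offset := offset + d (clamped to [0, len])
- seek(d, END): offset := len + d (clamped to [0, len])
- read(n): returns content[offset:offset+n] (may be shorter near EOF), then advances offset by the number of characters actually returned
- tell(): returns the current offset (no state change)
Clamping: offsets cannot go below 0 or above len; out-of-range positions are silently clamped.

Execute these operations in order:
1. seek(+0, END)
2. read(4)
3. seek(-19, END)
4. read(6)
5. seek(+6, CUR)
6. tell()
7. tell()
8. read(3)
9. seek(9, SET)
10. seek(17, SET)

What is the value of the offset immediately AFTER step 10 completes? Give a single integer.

After 1 (seek(+0, END)): offset=23
After 2 (read(4)): returned '', offset=23
After 3 (seek(-19, END)): offset=4
After 4 (read(6)): returned 'J3NJGY', offset=10
After 5 (seek(+6, CUR)): offset=16
After 6 (tell()): offset=16
After 7 (tell()): offset=16
After 8 (read(3)): returned 'FRT', offset=19
After 9 (seek(9, SET)): offset=9
After 10 (seek(17, SET)): offset=17

Answer: 17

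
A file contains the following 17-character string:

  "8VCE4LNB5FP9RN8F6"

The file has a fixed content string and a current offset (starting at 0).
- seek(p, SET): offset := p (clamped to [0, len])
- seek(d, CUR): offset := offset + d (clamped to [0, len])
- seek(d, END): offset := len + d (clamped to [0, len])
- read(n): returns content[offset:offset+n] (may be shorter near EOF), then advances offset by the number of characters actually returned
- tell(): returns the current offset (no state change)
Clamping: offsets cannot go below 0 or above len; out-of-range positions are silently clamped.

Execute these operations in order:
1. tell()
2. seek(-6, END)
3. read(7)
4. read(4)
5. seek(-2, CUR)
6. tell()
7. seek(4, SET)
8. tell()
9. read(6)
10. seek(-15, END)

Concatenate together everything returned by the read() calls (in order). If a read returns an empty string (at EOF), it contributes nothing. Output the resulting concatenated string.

Answer: 9RN8F64LNB5F

Derivation:
After 1 (tell()): offset=0
After 2 (seek(-6, END)): offset=11
After 3 (read(7)): returned '9RN8F6', offset=17
After 4 (read(4)): returned '', offset=17
After 5 (seek(-2, CUR)): offset=15
After 6 (tell()): offset=15
After 7 (seek(4, SET)): offset=4
After 8 (tell()): offset=4
After 9 (read(6)): returned '4LNB5F', offset=10
After 10 (seek(-15, END)): offset=2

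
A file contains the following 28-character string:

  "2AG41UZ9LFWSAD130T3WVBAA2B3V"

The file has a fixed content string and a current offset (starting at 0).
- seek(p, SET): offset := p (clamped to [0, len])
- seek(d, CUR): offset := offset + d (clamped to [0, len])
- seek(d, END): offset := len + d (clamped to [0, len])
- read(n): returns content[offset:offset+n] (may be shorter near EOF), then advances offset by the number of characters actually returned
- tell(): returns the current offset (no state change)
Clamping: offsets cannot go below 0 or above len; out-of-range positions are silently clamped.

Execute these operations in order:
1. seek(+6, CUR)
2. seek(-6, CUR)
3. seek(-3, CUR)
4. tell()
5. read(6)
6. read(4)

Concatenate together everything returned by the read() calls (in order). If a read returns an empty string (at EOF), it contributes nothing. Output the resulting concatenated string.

After 1 (seek(+6, CUR)): offset=6
After 2 (seek(-6, CUR)): offset=0
After 3 (seek(-3, CUR)): offset=0
After 4 (tell()): offset=0
After 5 (read(6)): returned '2AG41U', offset=6
After 6 (read(4)): returned 'Z9LF', offset=10

Answer: 2AG41UZ9LF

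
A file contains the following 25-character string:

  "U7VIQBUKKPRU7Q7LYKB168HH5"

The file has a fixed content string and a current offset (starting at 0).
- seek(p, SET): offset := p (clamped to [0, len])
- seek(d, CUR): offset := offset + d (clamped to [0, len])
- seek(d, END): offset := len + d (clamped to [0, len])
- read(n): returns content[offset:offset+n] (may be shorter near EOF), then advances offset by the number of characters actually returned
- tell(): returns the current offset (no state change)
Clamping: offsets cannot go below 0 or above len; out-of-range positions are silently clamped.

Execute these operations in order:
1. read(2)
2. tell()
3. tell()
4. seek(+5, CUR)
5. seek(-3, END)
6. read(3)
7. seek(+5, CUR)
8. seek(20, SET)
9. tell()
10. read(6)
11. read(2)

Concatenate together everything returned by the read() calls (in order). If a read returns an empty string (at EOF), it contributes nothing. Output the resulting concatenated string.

Answer: U7HH568HH5

Derivation:
After 1 (read(2)): returned 'U7', offset=2
After 2 (tell()): offset=2
After 3 (tell()): offset=2
After 4 (seek(+5, CUR)): offset=7
After 5 (seek(-3, END)): offset=22
After 6 (read(3)): returned 'HH5', offset=25
After 7 (seek(+5, CUR)): offset=25
After 8 (seek(20, SET)): offset=20
After 9 (tell()): offset=20
After 10 (read(6)): returned '68HH5', offset=25
After 11 (read(2)): returned '', offset=25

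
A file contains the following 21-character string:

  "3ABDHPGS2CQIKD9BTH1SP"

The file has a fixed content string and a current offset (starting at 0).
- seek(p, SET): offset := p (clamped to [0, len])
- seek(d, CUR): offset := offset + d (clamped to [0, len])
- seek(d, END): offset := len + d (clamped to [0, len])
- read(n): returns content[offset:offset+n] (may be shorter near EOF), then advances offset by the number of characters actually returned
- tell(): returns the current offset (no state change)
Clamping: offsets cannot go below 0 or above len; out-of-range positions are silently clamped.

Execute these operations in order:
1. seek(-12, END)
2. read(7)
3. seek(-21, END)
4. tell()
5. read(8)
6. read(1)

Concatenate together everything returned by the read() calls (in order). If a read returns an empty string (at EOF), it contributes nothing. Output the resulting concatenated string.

After 1 (seek(-12, END)): offset=9
After 2 (read(7)): returned 'CQIKD9B', offset=16
After 3 (seek(-21, END)): offset=0
After 4 (tell()): offset=0
After 5 (read(8)): returned '3ABDHPGS', offset=8
After 6 (read(1)): returned '2', offset=9

Answer: CQIKD9B3ABDHPGS2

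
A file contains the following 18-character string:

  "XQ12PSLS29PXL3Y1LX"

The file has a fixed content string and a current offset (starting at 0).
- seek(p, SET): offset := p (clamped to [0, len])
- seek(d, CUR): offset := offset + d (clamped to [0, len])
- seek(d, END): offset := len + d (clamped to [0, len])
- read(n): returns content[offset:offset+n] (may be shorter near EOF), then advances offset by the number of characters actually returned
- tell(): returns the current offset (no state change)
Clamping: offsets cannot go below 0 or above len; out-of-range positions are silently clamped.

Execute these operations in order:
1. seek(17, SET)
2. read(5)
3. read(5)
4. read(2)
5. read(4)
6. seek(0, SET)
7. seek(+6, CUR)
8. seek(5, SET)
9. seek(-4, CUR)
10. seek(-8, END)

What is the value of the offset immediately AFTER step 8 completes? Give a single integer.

Answer: 5

Derivation:
After 1 (seek(17, SET)): offset=17
After 2 (read(5)): returned 'X', offset=18
After 3 (read(5)): returned '', offset=18
After 4 (read(2)): returned '', offset=18
After 5 (read(4)): returned '', offset=18
After 6 (seek(0, SET)): offset=0
After 7 (seek(+6, CUR)): offset=6
After 8 (seek(5, SET)): offset=5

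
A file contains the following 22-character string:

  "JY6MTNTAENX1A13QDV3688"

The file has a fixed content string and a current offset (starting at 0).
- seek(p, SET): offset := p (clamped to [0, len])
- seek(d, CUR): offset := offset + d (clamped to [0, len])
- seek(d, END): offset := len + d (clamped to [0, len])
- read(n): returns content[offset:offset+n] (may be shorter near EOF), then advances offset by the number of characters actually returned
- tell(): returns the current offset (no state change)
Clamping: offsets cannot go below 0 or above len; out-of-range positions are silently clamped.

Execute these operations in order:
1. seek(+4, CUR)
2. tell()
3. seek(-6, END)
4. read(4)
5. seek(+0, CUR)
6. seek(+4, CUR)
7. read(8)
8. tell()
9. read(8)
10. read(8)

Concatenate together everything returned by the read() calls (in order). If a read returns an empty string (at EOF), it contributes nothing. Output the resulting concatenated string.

After 1 (seek(+4, CUR)): offset=4
After 2 (tell()): offset=4
After 3 (seek(-6, END)): offset=16
After 4 (read(4)): returned 'DV36', offset=20
After 5 (seek(+0, CUR)): offset=20
After 6 (seek(+4, CUR)): offset=22
After 7 (read(8)): returned '', offset=22
After 8 (tell()): offset=22
After 9 (read(8)): returned '', offset=22
After 10 (read(8)): returned '', offset=22

Answer: DV36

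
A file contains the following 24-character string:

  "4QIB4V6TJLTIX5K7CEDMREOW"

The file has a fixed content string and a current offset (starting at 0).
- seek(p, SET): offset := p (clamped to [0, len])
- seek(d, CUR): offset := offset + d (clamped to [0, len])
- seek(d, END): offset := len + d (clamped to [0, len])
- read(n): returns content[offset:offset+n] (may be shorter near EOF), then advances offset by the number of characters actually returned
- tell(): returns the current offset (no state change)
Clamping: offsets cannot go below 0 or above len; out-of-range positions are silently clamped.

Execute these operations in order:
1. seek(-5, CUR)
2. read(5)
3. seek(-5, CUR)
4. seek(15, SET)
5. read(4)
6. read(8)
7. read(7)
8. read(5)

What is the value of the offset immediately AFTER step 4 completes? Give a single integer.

After 1 (seek(-5, CUR)): offset=0
After 2 (read(5)): returned '4QIB4', offset=5
After 3 (seek(-5, CUR)): offset=0
After 4 (seek(15, SET)): offset=15

Answer: 15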